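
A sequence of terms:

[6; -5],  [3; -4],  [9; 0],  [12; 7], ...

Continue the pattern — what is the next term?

[21; 17]

First coordinate: each term is the sum of the two before it; 6, 3, 9, 12 → 21.
Second coordinate: differences are 1, 4, 7, … (increasing by 3 each time); -5, -4, 0, 7 → 17.
Combining the parts gives [21; 17].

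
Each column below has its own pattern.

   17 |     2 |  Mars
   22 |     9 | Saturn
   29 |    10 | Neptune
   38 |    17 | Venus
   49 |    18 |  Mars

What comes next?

First component goes 17, 22, 29, 38, 49 → 62 (differences are 5, 7, 9, … (increasing by 2 each time)).
Second component: alternating steps +7, +1, +7, +1, …; 2, 9, 10, 17, 18 → 25.
For the planet, repeats Mars → Saturn → Neptune → Venus: Mars, Saturn, Neptune, Venus, Mars → Saturn.
Combining the parts gives 62  25  Saturn.

62  25  Saturn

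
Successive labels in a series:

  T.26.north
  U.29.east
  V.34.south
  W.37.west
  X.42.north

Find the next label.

Letter: T, U, V, W, X → Y (letters move forward 1 place in the alphabet).
Second component: alternating steps +3, +5, +3, +5, …; 26, 29, 34, 37, 42 → 45.
Direction goes north, east, south, west, north → east (repeats north → east → south → west).
So the next label is Y.45.east.

Y.45.east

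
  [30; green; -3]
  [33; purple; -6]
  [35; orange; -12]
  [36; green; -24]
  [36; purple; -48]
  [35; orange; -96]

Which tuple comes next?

[33; green; -192]

First coordinate goes 30, 33, 35, 36, 36, 35 → 33 (differences are 3, 2, 1, … (decreasing by 1 each time)).
Colour — repeats green → purple → orange: green, purple, orange, green, purple, orange → green.
Third coordinate goes -3, -6, -12, -24, -48, -96 → -192 (×2 each step).
Combining the parts gives [33; green; -192].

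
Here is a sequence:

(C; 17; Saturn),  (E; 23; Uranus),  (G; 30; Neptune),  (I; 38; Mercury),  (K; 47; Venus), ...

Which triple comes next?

For the letter, letters move forward 2 places in the alphabet: C, E, G, I, K → M.
Second part: differences are 6, 7, 8, … (increasing by 1 each time); 17, 23, 30, 38, 47 → 57.
Planet goes Saturn, Uranus, Neptune, Mercury, Venus → Earth (runs through the planets Mercury→Neptune).
Combining the parts gives (M; 57; Earth).

(M; 57; Earth)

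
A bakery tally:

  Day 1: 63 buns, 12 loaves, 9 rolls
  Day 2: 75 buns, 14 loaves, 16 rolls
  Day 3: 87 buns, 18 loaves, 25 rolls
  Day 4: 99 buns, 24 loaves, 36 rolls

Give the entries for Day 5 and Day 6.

For the buns, +12 each step: 63, 75, 87, 99 → 111 → 123.
Loaves goes 12, 14, 18, 24 → 32 → 42 (differences are 2, 4, 6, … (increasing by 2 each time)).
Rolls — perfect squares: 3², 4², 5², …: 9, 16, 25, 36 → 49 → 64.
Putting the parts together: 111 buns, 32 loaves, 49 rolls and then 123 buns, 42 loaves, 64 rolls.

111 buns, 32 loaves, 49 rolls; 123 buns, 42 loaves, 64 rolls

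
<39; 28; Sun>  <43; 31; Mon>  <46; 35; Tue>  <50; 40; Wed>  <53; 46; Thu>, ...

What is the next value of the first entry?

For the first entry, alternating steps +4, +3, +4, +3, …: 39, 43, 46, 50, 53 → 57.

57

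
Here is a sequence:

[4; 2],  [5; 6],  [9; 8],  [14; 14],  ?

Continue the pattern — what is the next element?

[23; 22]

First entry goes 4, 5, 9, 14 → 23 (each term is the sum of the two before it).
Second entry — each term is the sum of the two before it: 2, 6, 8, 14 → 22.
So the next element is [23; 22].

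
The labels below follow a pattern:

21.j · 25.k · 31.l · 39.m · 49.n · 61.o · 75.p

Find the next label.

91.q

First component goes 21, 25, 31, 39, 49, 61, 75 → 91 (differences are 4, 6, 8, … (increasing by 2 each time)).
Letter goes j, k, l, m, n, o, p → q (letters move forward 1 place in the alphabet).
Combining the parts gives 91.q.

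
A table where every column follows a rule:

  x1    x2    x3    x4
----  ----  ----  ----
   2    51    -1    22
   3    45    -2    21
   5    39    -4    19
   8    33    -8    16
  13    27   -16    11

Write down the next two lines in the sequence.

Column x1 goes 2, 3, 5, 8, 13 → 21 → 34 (each term is the sum of the two before it).
Column x2 goes 51, 45, 39, 33, 27 → 21 → 15 (−6 each step).
For the column x3, ×2 each step: -1, -2, -4, -8, -16 → -32 → -64.
Column x4: together with the column x1 always sums to 24; 22, 21, 19, 16, 11 → 3 → -10.
So the next two lines are 21  21  -32  3 and 34  15  -64  -10.

21  21  -32  3; 34  15  -64  -10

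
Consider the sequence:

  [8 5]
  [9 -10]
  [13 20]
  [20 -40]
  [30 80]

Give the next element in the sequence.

[43 -160]

For the first value, differences are 1, 4, 7, … (increasing by 3 each time): 8, 9, 13, 20, 30 → 43.
For the second value, ×(-2) each step: 5, -10, 20, -40, 80 → -160.
Combining the parts gives [43 -160].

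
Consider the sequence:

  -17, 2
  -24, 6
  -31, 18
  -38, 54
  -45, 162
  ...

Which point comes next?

-52, 486

First component — −7 each step: -17, -24, -31, -38, -45 → -52.
For the second component, ×3 each step: 2, 6, 18, 54, 162 → 486.
Combining the parts gives -52, 486.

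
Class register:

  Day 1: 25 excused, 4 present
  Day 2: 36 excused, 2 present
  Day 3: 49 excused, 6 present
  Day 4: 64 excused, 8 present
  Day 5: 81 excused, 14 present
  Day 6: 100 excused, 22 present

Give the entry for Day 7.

Excused — perfect squares: 5², 6², 7², …: 25, 36, 49, 64, 81, 100 → 121.
For the present, each term is the sum of the two before it: 4, 2, 6, 8, 14, 22 → 36.
So the next record is 121 excused, 36 present.

121 excused, 36 present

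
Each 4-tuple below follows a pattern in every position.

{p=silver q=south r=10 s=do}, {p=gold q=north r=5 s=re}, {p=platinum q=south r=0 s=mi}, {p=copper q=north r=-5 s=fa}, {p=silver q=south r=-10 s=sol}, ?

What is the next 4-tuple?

P: repeats silver → gold → platinum → copper, so silver, gold, platinum, copper, silver → gold.
Q — alternates south ↔ north: south, north, south, north, south → north.
R goes 10, 5, 0, -5, -10 → -15 (−5 each step).
For the s, runs through the solfège scale do→ti: do, re, mi, fa, sol → la.
Putting it together: {p=gold q=north r=-15 s=la}.

{p=gold q=north r=-15 s=la}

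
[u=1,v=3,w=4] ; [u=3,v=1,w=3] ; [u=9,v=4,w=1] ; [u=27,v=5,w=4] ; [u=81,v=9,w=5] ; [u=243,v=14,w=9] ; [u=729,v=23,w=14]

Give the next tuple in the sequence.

For the u, ×3 each step: 1, 3, 9, 27, 81, 243, 729 → 2187.
For the v, each term is the sum of the two before it: 3, 1, 4, 5, 9, 14, 23 → 37.
W: 4, 3, 1, 4, 5, 9, 14 → 23 (always the previous value of the v).
So the next tuple is [u=2187,v=37,w=23].

[u=2187,v=37,w=23]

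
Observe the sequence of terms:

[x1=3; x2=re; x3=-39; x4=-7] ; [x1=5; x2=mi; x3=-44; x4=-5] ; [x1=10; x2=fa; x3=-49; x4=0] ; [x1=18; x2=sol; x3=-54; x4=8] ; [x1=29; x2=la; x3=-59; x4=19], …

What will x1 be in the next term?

X1: differences are 2, 5, 8, … (increasing by 3 each time); 3, 5, 10, 18, 29 → 43.

43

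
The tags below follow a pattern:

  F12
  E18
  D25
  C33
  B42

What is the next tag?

A52

Letter goes F, E, D, C, B → A (letters move back 1 place in the alphabet).
Second component — differences are 6, 7, 8, … (increasing by 1 each time): 12, 18, 25, 33, 42 → 52.
Putting it together: A52.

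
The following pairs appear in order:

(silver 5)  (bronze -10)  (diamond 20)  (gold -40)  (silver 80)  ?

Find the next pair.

(bronze -160)

For the rank, repeats silver → bronze → diamond → gold: silver, bronze, diamond, gold, silver → bronze.
Second coordinate goes 5, -10, 20, -40, 80 → -160 (×(-2) each step).
Putting it together: (bronze -160).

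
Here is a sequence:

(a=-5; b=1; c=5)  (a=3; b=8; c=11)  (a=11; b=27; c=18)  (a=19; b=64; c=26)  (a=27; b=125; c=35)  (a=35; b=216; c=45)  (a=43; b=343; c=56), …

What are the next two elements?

(a=51; b=512; c=68), (a=59; b=729; c=81)

A goes -5, 3, 11, 19, 27, 35, 43 → 51 → 59 (+8 each step).
B: perfect cubes: 1³, 2³, 3³, …, so 1, 8, 27, 64, 125, 216, 343 → 512 → 729.
C: differences are 6, 7, 8, … (increasing by 1 each time); 5, 11, 18, 26, 35, 45, 56 → 68 → 81.
So the next two elements are (a=51; b=512; c=68) and (a=59; b=729; c=81).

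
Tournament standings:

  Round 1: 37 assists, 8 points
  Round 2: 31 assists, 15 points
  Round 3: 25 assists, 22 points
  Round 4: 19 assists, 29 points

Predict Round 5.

Assists: 37, 31, 25, 19 → 13 (−6 each step).
Points: +7 each step, so 8, 15, 22, 29 → 36.
Putting it together: 13 assists, 36 points.

13 assists, 36 points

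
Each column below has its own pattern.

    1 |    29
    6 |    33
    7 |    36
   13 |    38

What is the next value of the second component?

39

Second component goes 29, 33, 36, 38 → 39 (differences are 4, 3, 2, … (decreasing by 1 each time)).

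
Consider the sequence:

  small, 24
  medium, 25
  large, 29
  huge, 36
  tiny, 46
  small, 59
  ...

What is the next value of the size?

medium

Size — repeats small → medium → large → huge → tiny: small, medium, large, huge, tiny, small → medium.
Second coordinate — differences are 1, 4, 7, … (increasing by 3 each time): 24, 25, 29, 36, 46, 59 → 75.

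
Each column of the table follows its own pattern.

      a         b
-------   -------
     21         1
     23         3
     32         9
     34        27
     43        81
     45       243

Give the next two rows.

54  729; 56  2187

Column a: alternating steps +2, +9, +2, +9, …, so 21, 23, 32, 34, 43, 45 → 54 → 56.
Column b goes 1, 3, 9, 27, 81, 243 → 729 → 2187 (×3 each step).
Putting the parts together: 54  729 and then 56  2187.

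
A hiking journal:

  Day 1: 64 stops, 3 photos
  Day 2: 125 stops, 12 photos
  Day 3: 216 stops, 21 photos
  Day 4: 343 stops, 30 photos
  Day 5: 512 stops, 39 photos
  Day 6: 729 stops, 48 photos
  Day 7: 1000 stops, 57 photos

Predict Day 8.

1331 stops, 66 photos

Stops: 64, 125, 216, 343, 512, 729, 1000 → 1331 (perfect cubes: 4³, 5³, 6³, …).
Photos: 3, 12, 21, 30, 39, 48, 57 → 66 (+9 each step).
Putting it together: 1331 stops, 66 photos.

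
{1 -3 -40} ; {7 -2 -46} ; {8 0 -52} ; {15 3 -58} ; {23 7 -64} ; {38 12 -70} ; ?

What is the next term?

{61 18 -76}

First part: each term is the sum of the two before it; 1, 7, 8, 15, 23, 38 → 61.
Second part: differences are 1, 2, 3, … (increasing by 1 each time), so -3, -2, 0, 3, 7, 12 → 18.
Third part: −6 each step; -40, -46, -52, -58, -64, -70 → -76.
Combining the parts gives {61 18 -76}.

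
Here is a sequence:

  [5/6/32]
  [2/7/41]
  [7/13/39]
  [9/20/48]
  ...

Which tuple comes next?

For the first part, each term is the sum of the two before it: 5, 2, 7, 9 → 16.
Second part goes 6, 7, 13, 20 → 33 (each term is the sum of the two before it).
Third part: alternating steps +9, −2, +9, −2, …; 32, 41, 39, 48 → 46.
So the next tuple is [16/33/46].

[16/33/46]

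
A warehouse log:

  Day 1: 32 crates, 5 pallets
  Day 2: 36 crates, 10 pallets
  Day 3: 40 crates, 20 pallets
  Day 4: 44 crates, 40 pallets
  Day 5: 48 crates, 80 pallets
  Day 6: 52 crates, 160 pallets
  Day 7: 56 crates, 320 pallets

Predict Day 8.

Crates — +4 each step: 32, 36, 40, 44, 48, 52, 56 → 60.
Pallets: 5, 10, 20, 40, 80, 160, 320 → 640 (×2 each step).
Combining the parts gives 60 crates, 640 pallets.

60 crates, 640 pallets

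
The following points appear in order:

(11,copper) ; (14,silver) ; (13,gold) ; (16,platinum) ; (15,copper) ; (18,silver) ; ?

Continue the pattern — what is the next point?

(17,gold)

First slot — alternating steps +3, −1, +3, −1, …: 11, 14, 13, 16, 15, 18 → 17.
Metal: repeats copper → silver → gold → platinum, so copper, silver, gold, platinum, copper, silver → gold.
Putting it together: (17,gold).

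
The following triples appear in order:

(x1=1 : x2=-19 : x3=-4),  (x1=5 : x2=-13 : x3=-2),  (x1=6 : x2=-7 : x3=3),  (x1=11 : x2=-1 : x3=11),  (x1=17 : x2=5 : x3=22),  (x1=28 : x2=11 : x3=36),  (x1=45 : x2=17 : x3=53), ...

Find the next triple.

(x1=73 : x2=23 : x3=73)

X1 goes 1, 5, 6, 11, 17, 28, 45 → 73 (each term is the sum of the two before it).
X2: +6 each step; -19, -13, -7, -1, 5, 11, 17 → 23.
For the x3, differences are 2, 5, 8, … (increasing by 3 each time): -4, -2, 3, 11, 22, 36, 53 → 73.
So the next triple is (x1=73 : x2=23 : x3=73).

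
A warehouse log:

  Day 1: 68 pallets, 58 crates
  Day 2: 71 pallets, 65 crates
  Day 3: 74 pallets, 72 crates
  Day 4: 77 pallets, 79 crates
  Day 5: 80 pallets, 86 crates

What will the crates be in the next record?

Crates: +7 each step; 58, 65, 72, 79, 86 → 93.

93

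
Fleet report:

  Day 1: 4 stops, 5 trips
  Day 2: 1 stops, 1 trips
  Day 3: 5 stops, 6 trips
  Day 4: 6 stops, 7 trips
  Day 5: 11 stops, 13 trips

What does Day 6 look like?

Stops: each term is the sum of the two before it, so 4, 1, 5, 6, 11 → 17.
For the trips, each term is the sum of the two before it: 5, 1, 6, 7, 13 → 20.
Putting it together: 17 stops, 20 trips.

17 stops, 20 trips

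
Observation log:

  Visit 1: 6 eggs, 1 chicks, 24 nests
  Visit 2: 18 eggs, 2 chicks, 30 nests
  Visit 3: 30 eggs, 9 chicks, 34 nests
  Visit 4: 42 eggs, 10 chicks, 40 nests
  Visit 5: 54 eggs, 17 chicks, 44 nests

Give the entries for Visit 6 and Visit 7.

Eggs: 6, 18, 30, 42, 54 → 66 → 78 (+12 each step).
Chicks — alternating steps +1, +7, +1, +7, …: 1, 2, 9, 10, 17 → 18 → 25.
Nests: alternating steps +6, +4, +6, +4, …; 24, 30, 34, 40, 44 → 50 → 54.
So the next two rows are 66 eggs, 18 chicks, 50 nests and 78 eggs, 25 chicks, 54 nests.

66 eggs, 18 chicks, 50 nests; 78 eggs, 25 chicks, 54 nests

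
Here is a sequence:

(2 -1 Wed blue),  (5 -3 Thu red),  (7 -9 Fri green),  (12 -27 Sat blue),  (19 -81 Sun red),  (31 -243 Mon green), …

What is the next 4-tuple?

(50 -729 Tue blue)

First value: each term is the sum of the two before it; 2, 5, 7, 12, 19, 31 → 50.
Second value goes -1, -3, -9, -27, -81, -243 → -729 (×3 each step).
Day: runs through the weekdays Mon→Sun; Wed, Thu, Fri, Sat, Sun, Mon → Tue.
Colour — repeats blue → red → green: blue, red, green, blue, red, green → blue.
Putting it together: (50 -729 Tue blue).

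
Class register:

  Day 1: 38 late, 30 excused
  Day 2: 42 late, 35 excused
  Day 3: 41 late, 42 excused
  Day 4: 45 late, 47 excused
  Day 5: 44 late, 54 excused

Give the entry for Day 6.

48 late, 59 excused

For the late, alternating steps +4, −1, +4, −1, …: 38, 42, 41, 45, 44 → 48.
Excused — alternating steps +5, +7, +5, +7, …: 30, 35, 42, 47, 54 → 59.
Putting it together: 48 late, 59 excused.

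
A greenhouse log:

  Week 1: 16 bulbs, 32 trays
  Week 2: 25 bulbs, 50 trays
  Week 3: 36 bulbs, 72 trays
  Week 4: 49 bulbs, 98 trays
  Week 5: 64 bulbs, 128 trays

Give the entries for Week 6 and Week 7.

81 bulbs, 162 trays; 100 bulbs, 200 trays

Bulbs goes 16, 25, 36, 49, 64 → 81 → 100 (perfect squares: 4², 5², 6², …).
Trays: 32, 50, 72, 98, 128 → 162 → 200 (always 2 × the bulbs).
Putting the parts together: 81 bulbs, 162 trays and then 100 bulbs, 200 trays.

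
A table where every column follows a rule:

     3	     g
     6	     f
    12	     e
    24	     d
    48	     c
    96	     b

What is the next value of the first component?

First component: 3, 6, 12, 24, 48, 96 → 192 (×2 each step).

192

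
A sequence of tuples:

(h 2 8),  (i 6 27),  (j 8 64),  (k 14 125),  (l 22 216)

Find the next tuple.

Letter: h, i, j, k, l → m (letters move forward 1 place in the alphabet).
Second component: each term is the sum of the two before it; 2, 6, 8, 14, 22 → 36.
Third component — perfect cubes: 2³, 3³, 4³, …: 8, 27, 64, 125, 216 → 343.
Combining the parts gives (m 36 343).

(m 36 343)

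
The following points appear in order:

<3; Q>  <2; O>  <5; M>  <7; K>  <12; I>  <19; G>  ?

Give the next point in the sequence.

<31; E>

First component: each term is the sum of the two before it, so 3, 2, 5, 7, 12, 19 → 31.
Letter: letters move back 2 places in the alphabet; Q, O, M, K, I, G → E.
Combining the parts gives <31; E>.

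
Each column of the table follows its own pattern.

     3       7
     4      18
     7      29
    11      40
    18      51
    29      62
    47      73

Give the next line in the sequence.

For the first component, each term is the sum of the two before it: 3, 4, 7, 11, 18, 29, 47 → 76.
Second component: 7, 18, 29, 40, 51, 62, 73 → 84 (+11 each step).
Putting it together: 76  84.

76  84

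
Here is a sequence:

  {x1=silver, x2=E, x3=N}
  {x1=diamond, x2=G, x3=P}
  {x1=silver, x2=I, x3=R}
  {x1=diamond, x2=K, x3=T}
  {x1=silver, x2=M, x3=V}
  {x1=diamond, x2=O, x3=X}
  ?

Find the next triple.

For the x1, alternates silver ↔ diamond: silver, diamond, silver, diamond, silver, diamond → silver.
X2: letters move forward 2 places in the alphabet, so E, G, I, K, M, O → Q.
X3: N, P, R, T, V, X → Z (letters move forward 2 places in the alphabet).
So the next triple is {x1=silver, x2=Q, x3=Z}.

{x1=silver, x2=Q, x3=Z}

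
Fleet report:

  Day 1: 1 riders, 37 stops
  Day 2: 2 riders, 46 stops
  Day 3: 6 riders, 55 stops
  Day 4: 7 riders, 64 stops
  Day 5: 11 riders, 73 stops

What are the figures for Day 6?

12 riders, 82 stops

Riders — alternating steps +1, +4, +1, +4, …: 1, 2, 6, 7, 11 → 12.
Stops — +9 each step: 37, 46, 55, 64, 73 → 82.
So the next line is 12 riders, 82 stops.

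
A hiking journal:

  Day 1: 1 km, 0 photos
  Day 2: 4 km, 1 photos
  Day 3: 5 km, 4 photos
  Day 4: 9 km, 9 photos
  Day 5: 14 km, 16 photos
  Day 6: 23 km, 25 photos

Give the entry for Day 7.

Km goes 1, 4, 5, 9, 14, 23 → 37 (each term is the sum of the two before it).
Photos — differences are 1, 3, 5, … (increasing by 2 each time): 0, 1, 4, 9, 16, 25 → 36.
So the next row is 37 km, 36 photos.

37 km, 36 photos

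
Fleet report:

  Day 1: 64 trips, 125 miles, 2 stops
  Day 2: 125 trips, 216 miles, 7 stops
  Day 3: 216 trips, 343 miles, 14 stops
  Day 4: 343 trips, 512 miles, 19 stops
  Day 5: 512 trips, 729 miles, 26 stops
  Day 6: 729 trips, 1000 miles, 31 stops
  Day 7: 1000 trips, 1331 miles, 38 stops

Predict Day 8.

1331 trips, 1728 miles, 43 stops

Trips: perfect cubes: 4³, 5³, 6³, …, so 64, 125, 216, 343, 512, 729, 1000 → 1331.
Miles: perfect cubes: 5³, 6³, 7³, …; 125, 216, 343, 512, 729, 1000, 1331 → 1728.
Stops: alternating steps +5, +7, +5, +7, …; 2, 7, 14, 19, 26, 31, 38 → 43.
Putting it together: 1331 trips, 1728 miles, 43 stops.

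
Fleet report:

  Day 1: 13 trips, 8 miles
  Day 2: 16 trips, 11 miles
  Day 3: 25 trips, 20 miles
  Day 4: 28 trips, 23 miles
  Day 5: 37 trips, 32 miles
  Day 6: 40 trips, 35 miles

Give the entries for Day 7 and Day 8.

49 trips, 44 miles; 52 trips, 47 miles

Trips: alternating steps +3, +9, +3, +9, …; 13, 16, 25, 28, 37, 40 → 49 → 52.
Miles: 8, 11, 20, 23, 32, 35 → 44 → 47 (always 5 less than the trips).
So the next two records are 49 trips, 44 miles and 52 trips, 47 miles.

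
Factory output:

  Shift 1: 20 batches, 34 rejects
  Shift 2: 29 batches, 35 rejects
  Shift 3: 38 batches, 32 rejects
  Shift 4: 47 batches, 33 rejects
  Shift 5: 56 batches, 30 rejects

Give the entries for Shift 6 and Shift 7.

Batches goes 20, 29, 38, 47, 56 → 65 → 74 (+9 each step).
For the rejects, alternating steps +1, −3, +1, −3, …: 34, 35, 32, 33, 30 → 31 → 28.
Putting the parts together: 65 batches, 31 rejects and then 74 batches, 28 rejects.

65 batches, 31 rejects; 74 batches, 28 rejects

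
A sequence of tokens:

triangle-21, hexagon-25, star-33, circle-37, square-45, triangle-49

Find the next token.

For the shape, repeats triangle → hexagon → star → circle → square: triangle, hexagon, star, circle, square, triangle → hexagon.
Second component: alternating steps +4, +8, +4, +8, …; 21, 25, 33, 37, 45, 49 → 57.
Putting it together: hexagon-57.

hexagon-57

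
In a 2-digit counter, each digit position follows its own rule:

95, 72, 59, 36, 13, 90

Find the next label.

First digit — −2 each step, mod 10: 9, 7, 5, 3, 1, 9 → 7.
Second digit — −3 each step, mod 10: 5, 2, 9, 6, 3, 0 → 7.
Putting it together: 77.

77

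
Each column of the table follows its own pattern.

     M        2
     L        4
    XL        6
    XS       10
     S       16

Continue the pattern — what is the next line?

M  26

For the size, runs through clothing sizes XS→XL: M, L, XL, XS, S → M.
For the second component, each term is the sum of the two before it: 2, 4, 6, 10, 16 → 26.
Combining the parts gives M  26.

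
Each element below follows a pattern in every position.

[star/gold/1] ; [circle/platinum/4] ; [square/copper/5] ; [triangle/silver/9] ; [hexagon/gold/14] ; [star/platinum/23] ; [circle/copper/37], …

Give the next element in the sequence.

[square/silver/60]

For the shape, repeats star → circle → square → triangle → hexagon: star, circle, square, triangle, hexagon, star, circle → square.
Metal: repeats gold → platinum → copper → silver, so gold, platinum, copper, silver, gold, platinum, copper → silver.
Third slot: each term is the sum of the two before it, so 1, 4, 5, 9, 14, 23, 37 → 60.
So the next element is [square/silver/60].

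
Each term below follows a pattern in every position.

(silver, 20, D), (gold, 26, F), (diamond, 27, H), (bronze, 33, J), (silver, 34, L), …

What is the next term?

(gold, 40, N)

Rank: repeats silver → gold → diamond → bronze; silver, gold, diamond, bronze, silver → gold.
Second slot: 20, 26, 27, 33, 34 → 40 (alternating steps +6, +1, +6, +1, …).
Letter — letters move forward 2 places in the alphabet: D, F, H, J, L → N.
Combining the parts gives (gold, 40, N).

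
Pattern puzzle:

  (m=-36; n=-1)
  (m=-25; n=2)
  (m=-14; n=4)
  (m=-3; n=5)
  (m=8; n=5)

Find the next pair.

For the m, +11 each step: -36, -25, -14, -3, 8 → 19.
N — differences are 3, 2, 1, … (decreasing by 1 each time): -1, 2, 4, 5, 5 → 4.
So the next pair is (m=19; n=4).

(m=19; n=4)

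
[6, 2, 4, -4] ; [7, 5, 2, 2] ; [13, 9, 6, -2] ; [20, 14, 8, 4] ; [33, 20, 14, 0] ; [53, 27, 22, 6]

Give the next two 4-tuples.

[86, 35, 36, 2], [139, 44, 58, 8]

First value: 6, 7, 13, 20, 33, 53 → 86 → 139 (each term is the sum of the two before it).
Second value: 2, 5, 9, 14, 20, 27 → 35 → 44 (differences are 3, 4, 5, … (increasing by 1 each time)).
Third value: 4, 2, 6, 8, 14, 22 → 36 → 58 (each term is the sum of the two before it).
Fourth value: alternating steps +6, −4, +6, −4, …, so -4, 2, -2, 4, 0, 6 → 2 → 8.
Putting the parts together: [86, 35, 36, 2] and then [139, 44, 58, 8].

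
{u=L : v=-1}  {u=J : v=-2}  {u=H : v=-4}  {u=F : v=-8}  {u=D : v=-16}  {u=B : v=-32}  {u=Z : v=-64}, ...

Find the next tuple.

{u=X : v=-128}

U goes L, J, H, F, D, B, Z → X (letters move back 2 places in the alphabet, wrapping A→Z).
V: ×2 each step, so -1, -2, -4, -8, -16, -32, -64 → -128.
Putting it together: {u=X : v=-128}.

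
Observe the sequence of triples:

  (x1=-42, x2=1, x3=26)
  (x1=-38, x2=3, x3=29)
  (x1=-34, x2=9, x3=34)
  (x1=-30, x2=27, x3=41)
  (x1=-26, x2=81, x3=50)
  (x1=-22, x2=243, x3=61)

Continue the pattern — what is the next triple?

X1 goes -42, -38, -34, -30, -26, -22 → -18 (+4 each step).
For the x2, ×3 each step: 1, 3, 9, 27, 81, 243 → 729.
For the x3, differences are 3, 5, 7, … (increasing by 2 each time): 26, 29, 34, 41, 50, 61 → 74.
Putting it together: (x1=-18, x2=729, x3=74).

(x1=-18, x2=729, x3=74)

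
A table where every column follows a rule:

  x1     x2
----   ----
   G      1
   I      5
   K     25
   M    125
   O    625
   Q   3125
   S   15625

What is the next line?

U  78125

Column x1: G, I, K, M, O, Q, S → U (letters move forward 2 places in the alphabet).
Column x2: ×5 each step; 1, 5, 25, 125, 625, 3125, 15625 → 78125.
Combining the parts gives U  78125.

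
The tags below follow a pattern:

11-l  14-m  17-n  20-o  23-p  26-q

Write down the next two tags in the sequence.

First component: +3 each step, so 11, 14, 17, 20, 23, 26 → 29 → 32.
For the letter, letters move forward 1 place in the alphabet: l, m, n, o, p, q → r → s.
Putting the parts together: 29-r and then 32-s.

29-r, 32-s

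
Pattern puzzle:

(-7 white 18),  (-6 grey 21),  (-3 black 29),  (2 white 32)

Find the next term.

First component goes -7, -6, -3, 2 → 9 (differences are 1, 3, 5, … (increasing by 2 each time)).
Shade — repeats white → grey → black: white, grey, black, white → grey.
Third component: alternating steps +3, +8, +3, +8, …; 18, 21, 29, 32 → 40.
Putting it together: (9 grey 40).

(9 grey 40)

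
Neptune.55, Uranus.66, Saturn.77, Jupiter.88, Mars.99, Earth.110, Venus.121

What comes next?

For the planet, runs backward through the planets Mercury→Neptune: Neptune, Uranus, Saturn, Jupiter, Mars, Earth, Venus → Mercury.
For the second component, +11 each step: 55, 66, 77, 88, 99, 110, 121 → 132.
So the next code is Mercury.132.

Mercury.132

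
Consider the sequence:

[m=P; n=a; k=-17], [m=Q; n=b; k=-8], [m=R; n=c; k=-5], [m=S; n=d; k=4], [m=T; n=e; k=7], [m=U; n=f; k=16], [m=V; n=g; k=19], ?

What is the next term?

M: letters move forward 1 place in the alphabet; P, Q, R, S, T, U, V → W.
N goes a, b, c, d, e, f, g → h (letters move forward 1 place in the alphabet).
K: alternating steps +9, +3, +9, +3, …; -17, -8, -5, 4, 7, 16, 19 → 28.
Combining the parts gives [m=W; n=h; k=28].

[m=W; n=h; k=28]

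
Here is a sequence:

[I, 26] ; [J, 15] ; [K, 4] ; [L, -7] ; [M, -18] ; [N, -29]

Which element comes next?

[O, -40]

Letter goes I, J, K, L, M, N → O (letters move forward 1 place in the alphabet).
Second value: −11 each step; 26, 15, 4, -7, -18, -29 → -40.
Putting it together: [O, -40].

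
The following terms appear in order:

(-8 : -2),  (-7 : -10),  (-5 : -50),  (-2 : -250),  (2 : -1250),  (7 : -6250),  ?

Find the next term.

First part: differences are 1, 2, 3, … (increasing by 1 each time); -8, -7, -5, -2, 2, 7 → 13.
For the second part, ×5 each step: -2, -10, -50, -250, -1250, -6250 → -31250.
Putting it together: (13 : -31250).

(13 : -31250)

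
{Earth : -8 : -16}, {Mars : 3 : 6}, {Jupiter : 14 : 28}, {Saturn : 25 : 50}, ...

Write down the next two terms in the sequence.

{Uranus : 36 : 72}, {Neptune : 47 : 94}

Planet: Earth, Mars, Jupiter, Saturn → Uranus → Neptune (runs through the planets Mercury→Neptune).
For the second component, +11 each step: -8, 3, 14, 25 → 36 → 47.
Third component — always 2 × the second component: -16, 6, 28, 50 → 72 → 94.
So the next two terms are {Uranus : 36 : 72} and {Neptune : 47 : 94}.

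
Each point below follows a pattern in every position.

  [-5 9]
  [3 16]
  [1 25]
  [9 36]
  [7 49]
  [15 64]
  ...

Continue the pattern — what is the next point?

[13 81]

First value goes -5, 3, 1, 9, 7, 15 → 13 (alternating steps +8, −2, +8, −2, …).
Second value goes 9, 16, 25, 36, 49, 64 → 81 (perfect squares: 3², 4², 5², …).
So the next point is [13 81].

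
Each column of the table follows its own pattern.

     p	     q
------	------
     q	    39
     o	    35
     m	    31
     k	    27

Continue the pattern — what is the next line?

i  23

Column p: q, o, m, k → i (letters move back 2 places in the alphabet).
Column q: −4 each step; 39, 35, 31, 27 → 23.
Putting it together: i  23.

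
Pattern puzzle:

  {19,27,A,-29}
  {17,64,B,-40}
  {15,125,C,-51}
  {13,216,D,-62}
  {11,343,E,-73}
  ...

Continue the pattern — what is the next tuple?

{9,512,F,-84}

First part goes 19, 17, 15, 13, 11 → 9 (−2 each step).
Second part: perfect cubes: 3³, 4³, 5³, …, so 27, 64, 125, 216, 343 → 512.
Letter: letters move forward 1 place in the alphabet, so A, B, C, D, E → F.
Fourth part — −11 each step: -29, -40, -51, -62, -73 → -84.
Putting it together: {9,512,F,-84}.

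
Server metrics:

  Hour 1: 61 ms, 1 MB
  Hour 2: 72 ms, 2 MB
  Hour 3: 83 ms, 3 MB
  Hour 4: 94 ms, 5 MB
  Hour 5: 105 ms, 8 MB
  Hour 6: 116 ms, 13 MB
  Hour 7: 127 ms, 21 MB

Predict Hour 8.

Ms — +11 each step: 61, 72, 83, 94, 105, 116, 127 → 138.
MB: each term is the sum of the two before it; 1, 2, 3, 5, 8, 13, 21 → 34.
Putting it together: 138 ms, 34 MB.

138 ms, 34 MB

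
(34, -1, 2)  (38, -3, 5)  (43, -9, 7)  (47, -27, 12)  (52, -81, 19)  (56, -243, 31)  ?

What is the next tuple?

(61, -729, 50)

For the first entry, alternating steps +4, +5, +4, +5, …: 34, 38, 43, 47, 52, 56 → 61.
Second entry goes -1, -3, -9, -27, -81, -243 → -729 (×3 each step).
Third entry: each term is the sum of the two before it, so 2, 5, 7, 12, 19, 31 → 50.
Putting it together: (61, -729, 50).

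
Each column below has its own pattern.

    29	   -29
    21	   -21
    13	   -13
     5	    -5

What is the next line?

First component: 29, 21, 13, 5 → -3 (−8 each step).
Second component: -29, -21, -13, -5 → 3 (always the negative of the first component).
Putting it together: -3  3.

-3  3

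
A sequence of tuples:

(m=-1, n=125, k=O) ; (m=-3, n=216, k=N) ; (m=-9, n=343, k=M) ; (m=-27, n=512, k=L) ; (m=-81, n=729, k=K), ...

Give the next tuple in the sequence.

(m=-243, n=1000, k=J)

For the m, ×3 each step: -1, -3, -9, -27, -81 → -243.
N: 125, 216, 343, 512, 729 → 1000 (perfect cubes: 5³, 6³, 7³, …).
K — letters move back 1 place in the alphabet: O, N, M, L, K → J.
Putting it together: (m=-243, n=1000, k=J).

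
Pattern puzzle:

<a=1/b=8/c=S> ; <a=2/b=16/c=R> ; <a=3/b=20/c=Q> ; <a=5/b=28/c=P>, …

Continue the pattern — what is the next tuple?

A goes 1, 2, 3, 5 → 8 (each term is the sum of the two before it).
B — alternating steps +8, +4, +8, +4, …: 8, 16, 20, 28 → 32.
C: S, R, Q, P → O (letters move back 1 place in the alphabet).
Putting it together: <a=8/b=32/c=O>.

<a=8/b=32/c=O>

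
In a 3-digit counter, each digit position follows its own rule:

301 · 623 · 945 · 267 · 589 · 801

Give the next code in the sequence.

First digit: +3 each step, mod 10; 3, 6, 9, 2, 5, 8 → 1.
Second digit goes 0, 2, 4, 6, 8, 0 → 2 (+2 each step, mod 10).
Third digit goes 1, 3, 5, 7, 9, 1 → 3 (+2 each step, mod 10).
So the next code is 123.

123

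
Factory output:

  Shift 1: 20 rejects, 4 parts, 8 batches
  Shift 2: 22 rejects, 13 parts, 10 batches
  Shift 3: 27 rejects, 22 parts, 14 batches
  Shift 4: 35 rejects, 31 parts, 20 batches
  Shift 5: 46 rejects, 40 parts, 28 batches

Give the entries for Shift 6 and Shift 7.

60 rejects, 49 parts, 38 batches; 77 rejects, 58 parts, 50 batches

For the rejects, differences are 2, 5, 8, … (increasing by 3 each time): 20, 22, 27, 35, 46 → 60 → 77.
Parts: 4, 13, 22, 31, 40 → 49 → 58 (+9 each step).
Batches — differences are 2, 4, 6, … (increasing by 2 each time): 8, 10, 14, 20, 28 → 38 → 50.
Putting the parts together: 60 rejects, 49 parts, 38 batches and then 77 rejects, 58 parts, 50 batches.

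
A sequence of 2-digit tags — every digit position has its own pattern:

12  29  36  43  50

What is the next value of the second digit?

Second digit goes 2, 9, 6, 3, 0 → 7 (−3 each step, mod 10).

7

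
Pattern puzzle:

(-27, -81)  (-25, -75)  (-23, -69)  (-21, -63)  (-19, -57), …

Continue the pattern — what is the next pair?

(-17, -51)

First value: +2 each step, so -27, -25, -23, -21, -19 → -17.
Second value: -81, -75, -69, -63, -57 → -51 (always 3 × the first value).
So the next pair is (-17, -51).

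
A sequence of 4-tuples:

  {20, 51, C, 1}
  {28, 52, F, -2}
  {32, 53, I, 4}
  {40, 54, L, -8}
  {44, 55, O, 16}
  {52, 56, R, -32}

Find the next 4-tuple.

{56, 57, U, 64}

First entry: alternating steps +8, +4, +8, +4, …; 20, 28, 32, 40, 44, 52 → 56.
For the second entry, +1 each step: 51, 52, 53, 54, 55, 56 → 57.
For the letter, letters move forward 3 places in the alphabet: C, F, I, L, O, R → U.
For the fourth entry, ×(-2) each step: 1, -2, 4, -8, 16, -32 → 64.
Putting it together: {56, 57, U, 64}.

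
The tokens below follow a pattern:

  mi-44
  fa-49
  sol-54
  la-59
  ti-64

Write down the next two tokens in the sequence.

Note — runs through the solfège scale do→ti: mi, fa, sol, la, ti → do → re.
Second component: 44, 49, 54, 59, 64 → 69 → 74 (+5 each step).
Putting the parts together: do-69 and then re-74.

do-69, re-74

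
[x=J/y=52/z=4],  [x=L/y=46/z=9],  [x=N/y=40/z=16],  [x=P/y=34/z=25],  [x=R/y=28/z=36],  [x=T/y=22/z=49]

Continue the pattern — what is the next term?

[x=V/y=16/z=64]

For the x, letters move forward 2 places in the alphabet: J, L, N, P, R, T → V.
For the y, −6 each step: 52, 46, 40, 34, 28, 22 → 16.
Z: 4, 9, 16, 25, 36, 49 → 64 (perfect squares: 2², 3², 4², …).
So the next term is [x=V/y=16/z=64].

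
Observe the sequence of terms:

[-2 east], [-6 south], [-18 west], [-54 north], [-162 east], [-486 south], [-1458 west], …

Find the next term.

First coordinate goes -2, -6, -18, -54, -162, -486, -1458 → -4374 (×3 each step).
Direction goes east, south, west, north, east, south, west → north (repeats east → south → west → north).
Combining the parts gives [-4374 north].

[-4374 north]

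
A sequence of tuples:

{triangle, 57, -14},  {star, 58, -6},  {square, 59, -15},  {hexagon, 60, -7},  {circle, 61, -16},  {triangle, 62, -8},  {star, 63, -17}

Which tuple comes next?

{square, 64, -9}

Shape: repeats triangle → star → square → hexagon → circle; triangle, star, square, hexagon, circle, triangle, star → square.
Second value: 57, 58, 59, 60, 61, 62, 63 → 64 (+1 each step).
Third value goes -14, -6, -15, -7, -16, -8, -17 → -9 (alternating steps +8, −9, +8, −9, …).
Combining the parts gives {square, 64, -9}.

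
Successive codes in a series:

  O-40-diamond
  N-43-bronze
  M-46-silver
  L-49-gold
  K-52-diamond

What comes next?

J-55-bronze

Letter: letters move back 1 place in the alphabet; O, N, M, L, K → J.
Second component: +3 each step, so 40, 43, 46, 49, 52 → 55.
Rank: repeats diamond → bronze → silver → gold; diamond, bronze, silver, gold, diamond → bronze.
Putting it together: J-55-bronze.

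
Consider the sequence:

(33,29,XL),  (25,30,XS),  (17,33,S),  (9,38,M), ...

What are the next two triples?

(1,45,L), (-7,54,XL)

First part goes 33, 25, 17, 9 → 1 → -7 (−8 each step).
For the second part, differences are 1, 3, 5, … (increasing by 2 each time): 29, 30, 33, 38 → 45 → 54.
Size — runs through clothing sizes XS→XL: XL, XS, S, M → L → XL.
So the next two triples are (1,45,L) and (-7,54,XL).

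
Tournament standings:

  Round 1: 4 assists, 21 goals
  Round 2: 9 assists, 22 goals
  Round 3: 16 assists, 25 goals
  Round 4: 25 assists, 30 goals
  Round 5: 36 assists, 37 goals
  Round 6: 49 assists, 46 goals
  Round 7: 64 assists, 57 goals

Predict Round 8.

81 assists, 70 goals

For the assists, perfect squares: 2², 3², 4², …: 4, 9, 16, 25, 36, 49, 64 → 81.
Goals: 21, 22, 25, 30, 37, 46, 57 → 70 (differences are 1, 3, 5, … (increasing by 2 each time)).
Putting it together: 81 assists, 70 goals.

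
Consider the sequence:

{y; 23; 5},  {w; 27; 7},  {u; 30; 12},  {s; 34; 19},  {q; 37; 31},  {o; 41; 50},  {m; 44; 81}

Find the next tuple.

{k; 48; 131}

Letter: letters move back 2 places in the alphabet, so y, w, u, s, q, o, m → k.
Second slot: alternating steps +4, +3, +4, +3, …, so 23, 27, 30, 34, 37, 41, 44 → 48.
Third slot: each term is the sum of the two before it, so 5, 7, 12, 19, 31, 50, 81 → 131.
So the next tuple is {k; 48; 131}.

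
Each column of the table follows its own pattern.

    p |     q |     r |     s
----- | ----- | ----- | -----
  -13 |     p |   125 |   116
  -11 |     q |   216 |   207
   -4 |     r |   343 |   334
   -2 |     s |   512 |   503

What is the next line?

5  t  729  720

Column p: -13, -11, -4, -2 → 5 (alternating steps +2, +7, +2, +7, …).
Column q: letters move forward 1 place in the alphabet, so p, q, r, s → t.
Column r: perfect cubes: 5³, 6³, 7³, …; 125, 216, 343, 512 → 729.
Column s: always 9 less than the column r, so 116, 207, 334, 503 → 720.
Putting it together: 5  t  729  720.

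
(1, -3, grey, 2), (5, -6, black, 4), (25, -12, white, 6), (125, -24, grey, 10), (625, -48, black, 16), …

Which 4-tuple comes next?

(3125, -96, white, 26)

First slot — ×5 each step: 1, 5, 25, 125, 625 → 3125.
Second slot: ×2 each step, so -3, -6, -12, -24, -48 → -96.
Shade: grey, black, white, grey, black → white (repeats grey → black → white).
Fourth slot: each term is the sum of the two before it, so 2, 4, 6, 10, 16 → 26.
Putting it together: (3125, -96, white, 26).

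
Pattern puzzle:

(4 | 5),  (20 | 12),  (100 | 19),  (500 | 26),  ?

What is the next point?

First slot: 4, 20, 100, 500 → 2500 (×5 each step).
For the second slot, +7 each step: 5, 12, 19, 26 → 33.
So the next point is (2500 | 33).

(2500 | 33)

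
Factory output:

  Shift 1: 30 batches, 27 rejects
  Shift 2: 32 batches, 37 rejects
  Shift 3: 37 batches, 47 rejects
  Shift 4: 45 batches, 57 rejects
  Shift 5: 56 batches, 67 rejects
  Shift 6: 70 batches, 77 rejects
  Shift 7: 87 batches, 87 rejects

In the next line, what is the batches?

Batches: differences are 2, 5, 8, … (increasing by 3 each time); 30, 32, 37, 45, 56, 70, 87 → 107.
Rejects: 27, 37, 47, 57, 67, 77, 87 → 97 (+10 each step).

107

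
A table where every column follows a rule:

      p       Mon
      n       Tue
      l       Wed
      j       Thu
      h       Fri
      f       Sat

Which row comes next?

d  Sun

For the letter, letters move back 2 places in the alphabet: p, n, l, j, h, f → d.
Day: runs through the weekdays Mon→Sun; Mon, Tue, Wed, Thu, Fri, Sat → Sun.
So the next row is d  Sun.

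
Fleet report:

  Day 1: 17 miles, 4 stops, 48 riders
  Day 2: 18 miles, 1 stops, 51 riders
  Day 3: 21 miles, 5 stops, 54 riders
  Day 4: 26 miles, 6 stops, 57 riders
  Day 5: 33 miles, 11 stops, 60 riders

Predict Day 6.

For the miles, differences are 1, 3, 5, … (increasing by 2 each time): 17, 18, 21, 26, 33 → 42.
Stops goes 4, 1, 5, 6, 11 → 17 (each term is the sum of the two before it).
Riders — +3 each step: 48, 51, 54, 57, 60 → 63.
Putting it together: 42 miles, 17 stops, 63 riders.

42 miles, 17 stops, 63 riders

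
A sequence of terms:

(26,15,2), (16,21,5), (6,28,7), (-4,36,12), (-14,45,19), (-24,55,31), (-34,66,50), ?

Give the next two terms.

(-44,78,81), (-54,91,131)

First value goes 26, 16, 6, -4, -14, -24, -34 → -44 → -54 (−10 each step).
Second value — differences are 6, 7, 8, … (increasing by 1 each time): 15, 21, 28, 36, 45, 55, 66 → 78 → 91.
Third value goes 2, 5, 7, 12, 19, 31, 50 → 81 → 131 (each term is the sum of the two before it).
So the next two terms are (-44,78,81) and (-54,91,131).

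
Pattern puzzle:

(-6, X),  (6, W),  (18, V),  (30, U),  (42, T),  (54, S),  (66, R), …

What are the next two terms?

(78, Q), (90, P)

First part: +12 each step, so -6, 6, 18, 30, 42, 54, 66 → 78 → 90.
Letter goes X, W, V, U, T, S, R → Q → P (letters move back 1 place in the alphabet).
So the next two terms are (78, Q) and (90, P).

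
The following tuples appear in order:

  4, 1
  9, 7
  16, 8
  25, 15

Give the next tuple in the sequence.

36, 23

For the first entry, perfect squares: 2², 3², 4², …: 4, 9, 16, 25 → 36.
Second entry — each term is the sum of the two before it: 1, 7, 8, 15 → 23.
Putting it together: 36, 23.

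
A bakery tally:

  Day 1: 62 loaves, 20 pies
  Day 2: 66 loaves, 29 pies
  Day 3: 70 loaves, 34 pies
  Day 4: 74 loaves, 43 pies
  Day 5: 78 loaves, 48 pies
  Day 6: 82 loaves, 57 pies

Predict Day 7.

86 loaves, 62 pies

Loaves: 62, 66, 70, 74, 78, 82 → 86 (+4 each step).
Pies: alternating steps +9, +5, +9, +5, …; 20, 29, 34, 43, 48, 57 → 62.
So the next line is 86 loaves, 62 pies.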